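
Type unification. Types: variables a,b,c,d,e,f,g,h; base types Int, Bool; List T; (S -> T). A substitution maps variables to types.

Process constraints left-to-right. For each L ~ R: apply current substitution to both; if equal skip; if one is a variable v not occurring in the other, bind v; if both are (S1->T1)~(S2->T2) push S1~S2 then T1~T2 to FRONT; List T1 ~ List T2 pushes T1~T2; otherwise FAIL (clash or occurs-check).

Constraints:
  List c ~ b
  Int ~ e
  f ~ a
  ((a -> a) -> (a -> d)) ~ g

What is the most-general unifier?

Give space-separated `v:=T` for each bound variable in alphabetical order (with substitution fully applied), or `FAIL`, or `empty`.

step 1: unify List c ~ b  [subst: {-} | 3 pending]
  bind b := List c
step 2: unify Int ~ e  [subst: {b:=List c} | 2 pending]
  bind e := Int
step 3: unify f ~ a  [subst: {b:=List c, e:=Int} | 1 pending]
  bind f := a
step 4: unify ((a -> a) -> (a -> d)) ~ g  [subst: {b:=List c, e:=Int, f:=a} | 0 pending]
  bind g := ((a -> a) -> (a -> d))

Answer: b:=List c e:=Int f:=a g:=((a -> a) -> (a -> d))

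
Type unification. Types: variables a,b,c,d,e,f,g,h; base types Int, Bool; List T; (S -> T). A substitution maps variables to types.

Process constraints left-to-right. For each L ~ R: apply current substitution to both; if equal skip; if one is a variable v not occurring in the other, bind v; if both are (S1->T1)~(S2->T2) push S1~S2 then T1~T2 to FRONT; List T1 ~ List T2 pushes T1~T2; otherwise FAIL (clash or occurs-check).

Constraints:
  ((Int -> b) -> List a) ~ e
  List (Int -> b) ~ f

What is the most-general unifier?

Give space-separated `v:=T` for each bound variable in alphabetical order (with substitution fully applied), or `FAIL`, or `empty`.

Answer: e:=((Int -> b) -> List a) f:=List (Int -> b)

Derivation:
step 1: unify ((Int -> b) -> List a) ~ e  [subst: {-} | 1 pending]
  bind e := ((Int -> b) -> List a)
step 2: unify List (Int -> b) ~ f  [subst: {e:=((Int -> b) -> List a)} | 0 pending]
  bind f := List (Int -> b)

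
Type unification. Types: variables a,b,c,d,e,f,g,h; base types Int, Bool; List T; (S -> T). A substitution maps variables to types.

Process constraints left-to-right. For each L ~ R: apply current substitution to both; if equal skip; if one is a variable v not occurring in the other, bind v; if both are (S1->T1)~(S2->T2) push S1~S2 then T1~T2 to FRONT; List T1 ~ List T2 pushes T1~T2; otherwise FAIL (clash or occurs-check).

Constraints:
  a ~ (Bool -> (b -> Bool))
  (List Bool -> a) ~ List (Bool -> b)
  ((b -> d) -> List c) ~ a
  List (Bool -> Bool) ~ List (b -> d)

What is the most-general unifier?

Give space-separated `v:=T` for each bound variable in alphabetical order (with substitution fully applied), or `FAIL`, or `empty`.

step 1: unify a ~ (Bool -> (b -> Bool))  [subst: {-} | 3 pending]
  bind a := (Bool -> (b -> Bool))
step 2: unify (List Bool -> (Bool -> (b -> Bool))) ~ List (Bool -> b)  [subst: {a:=(Bool -> (b -> Bool))} | 2 pending]
  clash: (List Bool -> (Bool -> (b -> Bool))) vs List (Bool -> b)

Answer: FAIL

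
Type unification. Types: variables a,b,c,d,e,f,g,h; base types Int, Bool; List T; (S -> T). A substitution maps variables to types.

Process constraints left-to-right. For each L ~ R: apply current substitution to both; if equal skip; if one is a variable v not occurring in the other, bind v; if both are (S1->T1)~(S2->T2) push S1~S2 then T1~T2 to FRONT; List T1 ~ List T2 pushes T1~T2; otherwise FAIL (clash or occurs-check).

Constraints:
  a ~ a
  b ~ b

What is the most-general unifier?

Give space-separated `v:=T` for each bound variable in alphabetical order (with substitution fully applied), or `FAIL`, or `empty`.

step 1: unify a ~ a  [subst: {-} | 1 pending]
  -> identical, skip
step 2: unify b ~ b  [subst: {-} | 0 pending]
  -> identical, skip

Answer: empty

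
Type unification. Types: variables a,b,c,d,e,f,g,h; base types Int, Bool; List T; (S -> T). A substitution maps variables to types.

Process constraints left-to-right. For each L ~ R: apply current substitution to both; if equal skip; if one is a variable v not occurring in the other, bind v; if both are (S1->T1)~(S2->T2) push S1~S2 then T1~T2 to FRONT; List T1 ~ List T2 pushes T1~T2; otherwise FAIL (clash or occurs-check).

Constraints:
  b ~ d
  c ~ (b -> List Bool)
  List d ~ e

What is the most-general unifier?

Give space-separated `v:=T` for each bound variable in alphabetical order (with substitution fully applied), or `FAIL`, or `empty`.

Answer: b:=d c:=(d -> List Bool) e:=List d

Derivation:
step 1: unify b ~ d  [subst: {-} | 2 pending]
  bind b := d
step 2: unify c ~ (d -> List Bool)  [subst: {b:=d} | 1 pending]
  bind c := (d -> List Bool)
step 3: unify List d ~ e  [subst: {b:=d, c:=(d -> List Bool)} | 0 pending]
  bind e := List d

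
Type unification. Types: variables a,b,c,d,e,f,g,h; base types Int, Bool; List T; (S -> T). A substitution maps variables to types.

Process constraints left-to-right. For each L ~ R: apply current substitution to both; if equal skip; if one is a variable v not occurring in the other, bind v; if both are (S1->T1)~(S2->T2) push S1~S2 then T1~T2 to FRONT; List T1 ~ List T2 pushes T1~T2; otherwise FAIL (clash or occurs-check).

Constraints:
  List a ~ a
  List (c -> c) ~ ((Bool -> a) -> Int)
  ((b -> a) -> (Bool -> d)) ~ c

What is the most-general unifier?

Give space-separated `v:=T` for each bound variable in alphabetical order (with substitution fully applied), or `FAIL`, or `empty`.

Answer: FAIL

Derivation:
step 1: unify List a ~ a  [subst: {-} | 2 pending]
  occurs-check fail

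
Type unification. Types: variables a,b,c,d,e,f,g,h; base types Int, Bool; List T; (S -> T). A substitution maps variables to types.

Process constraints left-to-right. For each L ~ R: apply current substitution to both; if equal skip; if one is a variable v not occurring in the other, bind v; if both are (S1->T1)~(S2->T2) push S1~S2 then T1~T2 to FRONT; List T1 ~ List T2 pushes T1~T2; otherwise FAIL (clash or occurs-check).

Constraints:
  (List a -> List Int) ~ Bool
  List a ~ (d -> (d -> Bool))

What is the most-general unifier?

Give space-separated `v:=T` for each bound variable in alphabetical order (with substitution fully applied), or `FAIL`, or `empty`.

step 1: unify (List a -> List Int) ~ Bool  [subst: {-} | 1 pending]
  clash: (List a -> List Int) vs Bool

Answer: FAIL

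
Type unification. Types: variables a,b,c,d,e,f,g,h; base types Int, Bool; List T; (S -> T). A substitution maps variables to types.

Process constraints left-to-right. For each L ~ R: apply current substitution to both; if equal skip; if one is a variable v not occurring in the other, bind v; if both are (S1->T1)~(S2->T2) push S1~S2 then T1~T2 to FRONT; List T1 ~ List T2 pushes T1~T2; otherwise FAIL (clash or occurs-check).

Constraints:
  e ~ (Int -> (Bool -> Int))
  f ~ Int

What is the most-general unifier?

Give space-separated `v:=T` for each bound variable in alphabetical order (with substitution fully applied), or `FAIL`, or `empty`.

step 1: unify e ~ (Int -> (Bool -> Int))  [subst: {-} | 1 pending]
  bind e := (Int -> (Bool -> Int))
step 2: unify f ~ Int  [subst: {e:=(Int -> (Bool -> Int))} | 0 pending]
  bind f := Int

Answer: e:=(Int -> (Bool -> Int)) f:=Int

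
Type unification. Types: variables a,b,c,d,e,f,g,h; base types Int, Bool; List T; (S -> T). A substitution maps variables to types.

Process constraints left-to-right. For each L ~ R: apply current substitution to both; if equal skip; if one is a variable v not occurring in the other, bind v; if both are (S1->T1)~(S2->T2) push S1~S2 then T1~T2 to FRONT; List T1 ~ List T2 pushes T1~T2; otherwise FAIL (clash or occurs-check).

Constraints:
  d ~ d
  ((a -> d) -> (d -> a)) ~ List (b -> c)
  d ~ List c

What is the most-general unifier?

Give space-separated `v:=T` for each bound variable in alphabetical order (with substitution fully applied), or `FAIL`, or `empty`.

Answer: FAIL

Derivation:
step 1: unify d ~ d  [subst: {-} | 2 pending]
  -> identical, skip
step 2: unify ((a -> d) -> (d -> a)) ~ List (b -> c)  [subst: {-} | 1 pending]
  clash: ((a -> d) -> (d -> a)) vs List (b -> c)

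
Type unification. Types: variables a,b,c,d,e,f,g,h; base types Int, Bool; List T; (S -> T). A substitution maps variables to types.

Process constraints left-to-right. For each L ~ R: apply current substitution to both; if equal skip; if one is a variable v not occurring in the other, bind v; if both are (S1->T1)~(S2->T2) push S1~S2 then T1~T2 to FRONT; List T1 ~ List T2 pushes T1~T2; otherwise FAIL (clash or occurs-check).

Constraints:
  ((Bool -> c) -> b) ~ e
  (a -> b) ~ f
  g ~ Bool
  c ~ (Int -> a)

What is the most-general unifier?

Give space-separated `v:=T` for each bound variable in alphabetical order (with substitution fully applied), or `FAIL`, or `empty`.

Answer: c:=(Int -> a) e:=((Bool -> (Int -> a)) -> b) f:=(a -> b) g:=Bool

Derivation:
step 1: unify ((Bool -> c) -> b) ~ e  [subst: {-} | 3 pending]
  bind e := ((Bool -> c) -> b)
step 2: unify (a -> b) ~ f  [subst: {e:=((Bool -> c) -> b)} | 2 pending]
  bind f := (a -> b)
step 3: unify g ~ Bool  [subst: {e:=((Bool -> c) -> b), f:=(a -> b)} | 1 pending]
  bind g := Bool
step 4: unify c ~ (Int -> a)  [subst: {e:=((Bool -> c) -> b), f:=(a -> b), g:=Bool} | 0 pending]
  bind c := (Int -> a)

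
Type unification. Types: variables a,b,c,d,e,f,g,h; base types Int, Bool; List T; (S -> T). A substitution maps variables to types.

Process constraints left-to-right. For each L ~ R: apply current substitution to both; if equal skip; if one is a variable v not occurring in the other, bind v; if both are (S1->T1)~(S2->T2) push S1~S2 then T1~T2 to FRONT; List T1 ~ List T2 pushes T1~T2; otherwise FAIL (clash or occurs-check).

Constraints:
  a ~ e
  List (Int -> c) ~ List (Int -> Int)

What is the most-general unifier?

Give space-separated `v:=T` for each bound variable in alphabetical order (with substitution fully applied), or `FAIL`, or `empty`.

step 1: unify a ~ e  [subst: {-} | 1 pending]
  bind a := e
step 2: unify List (Int -> c) ~ List (Int -> Int)  [subst: {a:=e} | 0 pending]
  -> decompose List: push (Int -> c)~(Int -> Int)
step 3: unify (Int -> c) ~ (Int -> Int)  [subst: {a:=e} | 0 pending]
  -> decompose arrow: push Int~Int, c~Int
step 4: unify Int ~ Int  [subst: {a:=e} | 1 pending]
  -> identical, skip
step 5: unify c ~ Int  [subst: {a:=e} | 0 pending]
  bind c := Int

Answer: a:=e c:=Int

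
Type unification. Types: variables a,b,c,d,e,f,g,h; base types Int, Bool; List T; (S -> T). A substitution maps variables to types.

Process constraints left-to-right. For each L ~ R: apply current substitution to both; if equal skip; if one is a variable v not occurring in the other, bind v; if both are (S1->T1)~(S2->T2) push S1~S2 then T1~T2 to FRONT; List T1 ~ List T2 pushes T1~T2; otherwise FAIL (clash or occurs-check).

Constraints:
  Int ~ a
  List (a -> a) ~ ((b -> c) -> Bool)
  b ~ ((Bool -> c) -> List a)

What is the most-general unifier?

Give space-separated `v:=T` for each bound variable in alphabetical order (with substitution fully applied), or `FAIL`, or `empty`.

Answer: FAIL

Derivation:
step 1: unify Int ~ a  [subst: {-} | 2 pending]
  bind a := Int
step 2: unify List (Int -> Int) ~ ((b -> c) -> Bool)  [subst: {a:=Int} | 1 pending]
  clash: List (Int -> Int) vs ((b -> c) -> Bool)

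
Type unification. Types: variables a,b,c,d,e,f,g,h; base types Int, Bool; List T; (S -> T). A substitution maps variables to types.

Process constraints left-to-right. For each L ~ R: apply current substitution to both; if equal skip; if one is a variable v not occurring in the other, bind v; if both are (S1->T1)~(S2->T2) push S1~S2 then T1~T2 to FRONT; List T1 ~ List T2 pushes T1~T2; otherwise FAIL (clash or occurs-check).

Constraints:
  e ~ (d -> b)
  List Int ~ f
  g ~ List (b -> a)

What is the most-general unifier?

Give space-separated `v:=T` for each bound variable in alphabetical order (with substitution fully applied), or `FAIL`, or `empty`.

step 1: unify e ~ (d -> b)  [subst: {-} | 2 pending]
  bind e := (d -> b)
step 2: unify List Int ~ f  [subst: {e:=(d -> b)} | 1 pending]
  bind f := List Int
step 3: unify g ~ List (b -> a)  [subst: {e:=(d -> b), f:=List Int} | 0 pending]
  bind g := List (b -> a)

Answer: e:=(d -> b) f:=List Int g:=List (b -> a)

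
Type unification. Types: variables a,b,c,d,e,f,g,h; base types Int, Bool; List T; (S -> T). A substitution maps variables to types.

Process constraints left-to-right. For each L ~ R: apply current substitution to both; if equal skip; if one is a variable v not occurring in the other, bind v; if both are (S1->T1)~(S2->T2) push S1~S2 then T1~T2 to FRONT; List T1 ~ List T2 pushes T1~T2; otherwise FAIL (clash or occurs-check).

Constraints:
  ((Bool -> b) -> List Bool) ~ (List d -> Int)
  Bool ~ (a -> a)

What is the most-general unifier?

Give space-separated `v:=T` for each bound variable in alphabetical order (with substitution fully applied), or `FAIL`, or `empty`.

step 1: unify ((Bool -> b) -> List Bool) ~ (List d -> Int)  [subst: {-} | 1 pending]
  -> decompose arrow: push (Bool -> b)~List d, List Bool~Int
step 2: unify (Bool -> b) ~ List d  [subst: {-} | 2 pending]
  clash: (Bool -> b) vs List d

Answer: FAIL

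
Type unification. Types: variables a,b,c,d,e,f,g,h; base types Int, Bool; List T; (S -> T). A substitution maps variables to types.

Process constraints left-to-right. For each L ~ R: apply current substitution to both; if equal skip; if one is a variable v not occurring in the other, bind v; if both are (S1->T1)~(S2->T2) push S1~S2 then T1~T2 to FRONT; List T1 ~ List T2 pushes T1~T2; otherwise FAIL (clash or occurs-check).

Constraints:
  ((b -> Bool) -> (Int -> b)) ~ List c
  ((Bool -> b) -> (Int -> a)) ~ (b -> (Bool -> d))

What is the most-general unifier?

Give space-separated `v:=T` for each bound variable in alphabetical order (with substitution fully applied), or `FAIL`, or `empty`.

Answer: FAIL

Derivation:
step 1: unify ((b -> Bool) -> (Int -> b)) ~ List c  [subst: {-} | 1 pending]
  clash: ((b -> Bool) -> (Int -> b)) vs List c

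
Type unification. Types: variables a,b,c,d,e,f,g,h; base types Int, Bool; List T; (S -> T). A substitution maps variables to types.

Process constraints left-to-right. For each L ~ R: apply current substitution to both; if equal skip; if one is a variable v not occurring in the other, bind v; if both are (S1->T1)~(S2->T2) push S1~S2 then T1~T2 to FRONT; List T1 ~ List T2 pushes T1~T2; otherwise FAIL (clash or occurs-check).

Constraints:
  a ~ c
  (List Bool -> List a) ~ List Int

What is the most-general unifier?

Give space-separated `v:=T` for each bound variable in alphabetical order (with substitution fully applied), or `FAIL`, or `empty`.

Answer: FAIL

Derivation:
step 1: unify a ~ c  [subst: {-} | 1 pending]
  bind a := c
step 2: unify (List Bool -> List c) ~ List Int  [subst: {a:=c} | 0 pending]
  clash: (List Bool -> List c) vs List Int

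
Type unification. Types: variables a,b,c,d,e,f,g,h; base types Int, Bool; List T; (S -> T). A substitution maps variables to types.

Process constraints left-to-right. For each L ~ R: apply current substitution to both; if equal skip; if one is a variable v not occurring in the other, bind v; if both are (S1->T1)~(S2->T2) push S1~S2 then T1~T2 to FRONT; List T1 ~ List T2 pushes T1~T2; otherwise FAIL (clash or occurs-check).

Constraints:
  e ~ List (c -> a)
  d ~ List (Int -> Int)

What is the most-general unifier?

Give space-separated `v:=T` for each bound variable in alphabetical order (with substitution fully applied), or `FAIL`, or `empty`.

Answer: d:=List (Int -> Int) e:=List (c -> a)

Derivation:
step 1: unify e ~ List (c -> a)  [subst: {-} | 1 pending]
  bind e := List (c -> a)
step 2: unify d ~ List (Int -> Int)  [subst: {e:=List (c -> a)} | 0 pending]
  bind d := List (Int -> Int)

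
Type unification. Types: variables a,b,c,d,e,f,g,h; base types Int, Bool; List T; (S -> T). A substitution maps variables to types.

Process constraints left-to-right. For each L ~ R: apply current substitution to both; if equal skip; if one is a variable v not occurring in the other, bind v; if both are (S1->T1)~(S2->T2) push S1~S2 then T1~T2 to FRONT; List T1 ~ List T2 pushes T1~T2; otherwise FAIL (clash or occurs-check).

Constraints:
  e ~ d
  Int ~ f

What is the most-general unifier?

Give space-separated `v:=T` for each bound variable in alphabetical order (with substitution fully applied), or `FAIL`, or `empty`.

Answer: e:=d f:=Int

Derivation:
step 1: unify e ~ d  [subst: {-} | 1 pending]
  bind e := d
step 2: unify Int ~ f  [subst: {e:=d} | 0 pending]
  bind f := Int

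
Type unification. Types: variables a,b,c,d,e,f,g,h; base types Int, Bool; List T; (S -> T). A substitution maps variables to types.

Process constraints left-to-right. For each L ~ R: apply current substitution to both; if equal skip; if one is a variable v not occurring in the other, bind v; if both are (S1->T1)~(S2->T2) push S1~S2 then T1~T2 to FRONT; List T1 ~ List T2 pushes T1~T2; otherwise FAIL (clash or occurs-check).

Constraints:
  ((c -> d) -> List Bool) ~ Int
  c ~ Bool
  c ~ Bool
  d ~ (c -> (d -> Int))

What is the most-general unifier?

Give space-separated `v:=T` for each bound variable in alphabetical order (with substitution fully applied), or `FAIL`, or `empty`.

Answer: FAIL

Derivation:
step 1: unify ((c -> d) -> List Bool) ~ Int  [subst: {-} | 3 pending]
  clash: ((c -> d) -> List Bool) vs Int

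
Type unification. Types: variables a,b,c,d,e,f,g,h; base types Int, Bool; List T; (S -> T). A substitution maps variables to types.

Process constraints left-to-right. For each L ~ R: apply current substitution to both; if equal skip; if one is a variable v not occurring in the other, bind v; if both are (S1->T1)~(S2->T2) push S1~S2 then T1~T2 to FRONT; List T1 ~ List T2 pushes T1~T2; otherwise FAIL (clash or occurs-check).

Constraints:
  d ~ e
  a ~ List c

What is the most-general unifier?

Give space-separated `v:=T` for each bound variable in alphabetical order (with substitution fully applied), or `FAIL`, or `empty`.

Answer: a:=List c d:=e

Derivation:
step 1: unify d ~ e  [subst: {-} | 1 pending]
  bind d := e
step 2: unify a ~ List c  [subst: {d:=e} | 0 pending]
  bind a := List c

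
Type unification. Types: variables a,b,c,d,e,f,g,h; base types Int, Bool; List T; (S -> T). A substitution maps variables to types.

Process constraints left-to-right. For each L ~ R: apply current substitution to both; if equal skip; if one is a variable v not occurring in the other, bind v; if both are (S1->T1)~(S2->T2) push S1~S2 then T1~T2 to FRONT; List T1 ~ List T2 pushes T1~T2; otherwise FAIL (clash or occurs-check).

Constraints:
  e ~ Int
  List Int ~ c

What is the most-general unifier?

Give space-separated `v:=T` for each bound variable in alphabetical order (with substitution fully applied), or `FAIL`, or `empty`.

step 1: unify e ~ Int  [subst: {-} | 1 pending]
  bind e := Int
step 2: unify List Int ~ c  [subst: {e:=Int} | 0 pending]
  bind c := List Int

Answer: c:=List Int e:=Int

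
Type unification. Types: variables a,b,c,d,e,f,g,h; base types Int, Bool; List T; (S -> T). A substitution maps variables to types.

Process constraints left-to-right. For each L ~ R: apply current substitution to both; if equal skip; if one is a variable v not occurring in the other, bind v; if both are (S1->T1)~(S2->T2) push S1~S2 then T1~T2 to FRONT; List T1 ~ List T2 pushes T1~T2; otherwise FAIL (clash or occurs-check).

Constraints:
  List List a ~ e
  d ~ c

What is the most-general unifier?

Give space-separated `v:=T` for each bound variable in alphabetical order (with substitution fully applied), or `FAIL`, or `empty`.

step 1: unify List List a ~ e  [subst: {-} | 1 pending]
  bind e := List List a
step 2: unify d ~ c  [subst: {e:=List List a} | 0 pending]
  bind d := c

Answer: d:=c e:=List List a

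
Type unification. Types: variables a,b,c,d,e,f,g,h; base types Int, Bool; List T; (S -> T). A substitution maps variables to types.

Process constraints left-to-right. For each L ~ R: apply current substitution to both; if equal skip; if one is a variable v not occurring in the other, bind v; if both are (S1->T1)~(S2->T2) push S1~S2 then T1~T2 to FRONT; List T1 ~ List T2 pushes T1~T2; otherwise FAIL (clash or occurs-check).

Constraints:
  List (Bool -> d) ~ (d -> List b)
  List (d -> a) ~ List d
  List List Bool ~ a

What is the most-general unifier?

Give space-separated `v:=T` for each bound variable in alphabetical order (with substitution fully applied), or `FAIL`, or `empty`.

Answer: FAIL

Derivation:
step 1: unify List (Bool -> d) ~ (d -> List b)  [subst: {-} | 2 pending]
  clash: List (Bool -> d) vs (d -> List b)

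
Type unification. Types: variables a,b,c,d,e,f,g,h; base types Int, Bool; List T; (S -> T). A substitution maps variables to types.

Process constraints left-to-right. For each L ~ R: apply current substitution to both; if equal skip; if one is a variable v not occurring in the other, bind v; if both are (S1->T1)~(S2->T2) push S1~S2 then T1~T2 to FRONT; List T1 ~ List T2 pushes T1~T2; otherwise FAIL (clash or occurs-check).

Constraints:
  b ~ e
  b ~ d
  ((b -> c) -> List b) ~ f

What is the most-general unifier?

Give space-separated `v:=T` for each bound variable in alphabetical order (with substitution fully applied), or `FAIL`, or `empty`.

Answer: b:=d e:=d f:=((d -> c) -> List d)

Derivation:
step 1: unify b ~ e  [subst: {-} | 2 pending]
  bind b := e
step 2: unify e ~ d  [subst: {b:=e} | 1 pending]
  bind e := d
step 3: unify ((d -> c) -> List d) ~ f  [subst: {b:=e, e:=d} | 0 pending]
  bind f := ((d -> c) -> List d)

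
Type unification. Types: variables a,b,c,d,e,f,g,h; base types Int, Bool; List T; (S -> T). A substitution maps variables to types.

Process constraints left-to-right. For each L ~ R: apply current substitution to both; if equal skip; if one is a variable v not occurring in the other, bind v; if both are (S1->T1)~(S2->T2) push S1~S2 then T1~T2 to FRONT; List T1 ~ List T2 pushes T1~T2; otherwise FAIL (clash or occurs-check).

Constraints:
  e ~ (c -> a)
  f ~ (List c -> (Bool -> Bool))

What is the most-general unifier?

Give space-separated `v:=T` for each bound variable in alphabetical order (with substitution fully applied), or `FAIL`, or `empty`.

Answer: e:=(c -> a) f:=(List c -> (Bool -> Bool))

Derivation:
step 1: unify e ~ (c -> a)  [subst: {-} | 1 pending]
  bind e := (c -> a)
step 2: unify f ~ (List c -> (Bool -> Bool))  [subst: {e:=(c -> a)} | 0 pending]
  bind f := (List c -> (Bool -> Bool))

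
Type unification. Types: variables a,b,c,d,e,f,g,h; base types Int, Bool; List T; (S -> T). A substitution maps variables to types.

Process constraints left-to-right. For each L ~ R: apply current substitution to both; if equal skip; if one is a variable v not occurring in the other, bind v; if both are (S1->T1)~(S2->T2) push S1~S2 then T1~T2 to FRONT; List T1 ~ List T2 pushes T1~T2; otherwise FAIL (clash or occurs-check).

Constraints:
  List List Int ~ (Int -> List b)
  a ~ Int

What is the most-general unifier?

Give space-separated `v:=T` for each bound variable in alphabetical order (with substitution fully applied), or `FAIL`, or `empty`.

Answer: FAIL

Derivation:
step 1: unify List List Int ~ (Int -> List b)  [subst: {-} | 1 pending]
  clash: List List Int vs (Int -> List b)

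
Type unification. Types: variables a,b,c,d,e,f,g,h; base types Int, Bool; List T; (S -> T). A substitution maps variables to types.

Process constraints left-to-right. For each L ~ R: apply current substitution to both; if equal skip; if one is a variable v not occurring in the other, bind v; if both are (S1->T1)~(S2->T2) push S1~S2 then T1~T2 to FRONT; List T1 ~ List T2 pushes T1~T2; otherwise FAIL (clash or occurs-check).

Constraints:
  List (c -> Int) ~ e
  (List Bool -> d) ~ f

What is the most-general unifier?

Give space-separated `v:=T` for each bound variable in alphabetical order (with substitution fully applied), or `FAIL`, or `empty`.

step 1: unify List (c -> Int) ~ e  [subst: {-} | 1 pending]
  bind e := List (c -> Int)
step 2: unify (List Bool -> d) ~ f  [subst: {e:=List (c -> Int)} | 0 pending]
  bind f := (List Bool -> d)

Answer: e:=List (c -> Int) f:=(List Bool -> d)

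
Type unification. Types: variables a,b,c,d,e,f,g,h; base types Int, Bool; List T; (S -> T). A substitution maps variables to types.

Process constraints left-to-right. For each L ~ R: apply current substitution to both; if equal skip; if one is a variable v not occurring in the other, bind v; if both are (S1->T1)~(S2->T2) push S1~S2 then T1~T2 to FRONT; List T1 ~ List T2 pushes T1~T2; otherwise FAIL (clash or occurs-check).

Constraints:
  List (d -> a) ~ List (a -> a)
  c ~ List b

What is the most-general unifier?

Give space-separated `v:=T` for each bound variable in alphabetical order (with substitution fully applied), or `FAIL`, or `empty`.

step 1: unify List (d -> a) ~ List (a -> a)  [subst: {-} | 1 pending]
  -> decompose List: push (d -> a)~(a -> a)
step 2: unify (d -> a) ~ (a -> a)  [subst: {-} | 1 pending]
  -> decompose arrow: push d~a, a~a
step 3: unify d ~ a  [subst: {-} | 2 pending]
  bind d := a
step 4: unify a ~ a  [subst: {d:=a} | 1 pending]
  -> identical, skip
step 5: unify c ~ List b  [subst: {d:=a} | 0 pending]
  bind c := List b

Answer: c:=List b d:=a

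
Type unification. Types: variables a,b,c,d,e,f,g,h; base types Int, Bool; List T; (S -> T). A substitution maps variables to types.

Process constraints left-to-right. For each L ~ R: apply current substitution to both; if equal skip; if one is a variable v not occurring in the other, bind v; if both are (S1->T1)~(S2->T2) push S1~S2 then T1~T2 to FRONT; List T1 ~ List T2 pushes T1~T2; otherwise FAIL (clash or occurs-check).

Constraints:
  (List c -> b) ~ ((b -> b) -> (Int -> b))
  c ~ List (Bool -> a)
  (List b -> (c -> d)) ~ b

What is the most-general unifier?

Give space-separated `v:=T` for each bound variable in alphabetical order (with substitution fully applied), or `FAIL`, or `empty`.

step 1: unify (List c -> b) ~ ((b -> b) -> (Int -> b))  [subst: {-} | 2 pending]
  -> decompose arrow: push List c~(b -> b), b~(Int -> b)
step 2: unify List c ~ (b -> b)  [subst: {-} | 3 pending]
  clash: List c vs (b -> b)

Answer: FAIL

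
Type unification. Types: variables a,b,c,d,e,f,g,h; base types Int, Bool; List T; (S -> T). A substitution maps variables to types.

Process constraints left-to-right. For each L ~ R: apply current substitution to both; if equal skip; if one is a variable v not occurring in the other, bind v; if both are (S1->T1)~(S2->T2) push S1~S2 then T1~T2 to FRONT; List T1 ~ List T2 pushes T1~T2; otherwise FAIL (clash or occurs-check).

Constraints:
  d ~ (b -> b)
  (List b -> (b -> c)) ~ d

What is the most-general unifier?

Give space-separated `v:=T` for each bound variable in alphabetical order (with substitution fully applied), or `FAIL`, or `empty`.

Answer: FAIL

Derivation:
step 1: unify d ~ (b -> b)  [subst: {-} | 1 pending]
  bind d := (b -> b)
step 2: unify (List b -> (b -> c)) ~ (b -> b)  [subst: {d:=(b -> b)} | 0 pending]
  -> decompose arrow: push List b~b, (b -> c)~b
step 3: unify List b ~ b  [subst: {d:=(b -> b)} | 1 pending]
  occurs-check fail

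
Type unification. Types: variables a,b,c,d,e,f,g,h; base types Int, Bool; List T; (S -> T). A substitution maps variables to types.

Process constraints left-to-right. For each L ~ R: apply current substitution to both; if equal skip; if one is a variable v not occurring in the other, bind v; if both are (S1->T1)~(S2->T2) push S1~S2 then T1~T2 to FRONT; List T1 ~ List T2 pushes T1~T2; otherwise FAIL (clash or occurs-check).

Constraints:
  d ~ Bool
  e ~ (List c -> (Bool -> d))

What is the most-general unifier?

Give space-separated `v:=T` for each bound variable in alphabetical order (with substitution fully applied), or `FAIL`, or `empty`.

step 1: unify d ~ Bool  [subst: {-} | 1 pending]
  bind d := Bool
step 2: unify e ~ (List c -> (Bool -> Bool))  [subst: {d:=Bool} | 0 pending]
  bind e := (List c -> (Bool -> Bool))

Answer: d:=Bool e:=(List c -> (Bool -> Bool))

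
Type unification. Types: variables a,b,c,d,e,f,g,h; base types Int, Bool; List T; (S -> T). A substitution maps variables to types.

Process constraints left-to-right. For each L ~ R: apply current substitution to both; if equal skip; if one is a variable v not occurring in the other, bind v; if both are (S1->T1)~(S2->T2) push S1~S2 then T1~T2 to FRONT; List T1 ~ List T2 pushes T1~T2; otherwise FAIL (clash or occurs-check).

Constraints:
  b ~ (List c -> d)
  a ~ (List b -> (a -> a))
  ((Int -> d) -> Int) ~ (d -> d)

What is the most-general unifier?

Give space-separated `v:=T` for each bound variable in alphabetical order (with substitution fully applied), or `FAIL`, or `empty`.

step 1: unify b ~ (List c -> d)  [subst: {-} | 2 pending]
  bind b := (List c -> d)
step 2: unify a ~ (List (List c -> d) -> (a -> a))  [subst: {b:=(List c -> d)} | 1 pending]
  occurs-check fail: a in (List (List c -> d) -> (a -> a))

Answer: FAIL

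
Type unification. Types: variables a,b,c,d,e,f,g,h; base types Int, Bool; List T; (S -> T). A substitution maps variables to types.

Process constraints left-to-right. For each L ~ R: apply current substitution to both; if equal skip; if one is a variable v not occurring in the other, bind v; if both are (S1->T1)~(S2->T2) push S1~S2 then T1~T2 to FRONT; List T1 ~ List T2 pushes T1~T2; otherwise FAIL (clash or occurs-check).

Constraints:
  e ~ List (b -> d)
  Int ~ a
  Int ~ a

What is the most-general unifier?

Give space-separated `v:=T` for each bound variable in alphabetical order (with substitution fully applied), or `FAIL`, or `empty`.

step 1: unify e ~ List (b -> d)  [subst: {-} | 2 pending]
  bind e := List (b -> d)
step 2: unify Int ~ a  [subst: {e:=List (b -> d)} | 1 pending]
  bind a := Int
step 3: unify Int ~ Int  [subst: {e:=List (b -> d), a:=Int} | 0 pending]
  -> identical, skip

Answer: a:=Int e:=List (b -> d)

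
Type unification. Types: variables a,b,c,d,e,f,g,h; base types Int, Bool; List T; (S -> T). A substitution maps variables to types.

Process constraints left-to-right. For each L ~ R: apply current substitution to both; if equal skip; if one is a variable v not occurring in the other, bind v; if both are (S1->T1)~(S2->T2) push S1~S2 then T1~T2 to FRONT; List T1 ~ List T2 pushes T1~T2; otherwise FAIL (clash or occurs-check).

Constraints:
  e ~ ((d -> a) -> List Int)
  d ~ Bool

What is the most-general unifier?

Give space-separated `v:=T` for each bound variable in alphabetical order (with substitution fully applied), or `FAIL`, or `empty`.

Answer: d:=Bool e:=((Bool -> a) -> List Int)

Derivation:
step 1: unify e ~ ((d -> a) -> List Int)  [subst: {-} | 1 pending]
  bind e := ((d -> a) -> List Int)
step 2: unify d ~ Bool  [subst: {e:=((d -> a) -> List Int)} | 0 pending]
  bind d := Bool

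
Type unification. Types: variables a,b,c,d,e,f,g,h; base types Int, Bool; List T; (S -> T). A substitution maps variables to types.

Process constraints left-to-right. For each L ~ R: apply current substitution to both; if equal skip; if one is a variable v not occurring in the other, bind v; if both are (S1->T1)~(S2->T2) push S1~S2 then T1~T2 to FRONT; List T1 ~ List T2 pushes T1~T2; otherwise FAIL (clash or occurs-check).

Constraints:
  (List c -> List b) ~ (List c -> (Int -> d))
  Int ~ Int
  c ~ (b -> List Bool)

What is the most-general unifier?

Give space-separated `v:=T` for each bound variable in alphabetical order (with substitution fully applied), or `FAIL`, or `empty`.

step 1: unify (List c -> List b) ~ (List c -> (Int -> d))  [subst: {-} | 2 pending]
  -> decompose arrow: push List c~List c, List b~(Int -> d)
step 2: unify List c ~ List c  [subst: {-} | 3 pending]
  -> identical, skip
step 3: unify List b ~ (Int -> d)  [subst: {-} | 2 pending]
  clash: List b vs (Int -> d)

Answer: FAIL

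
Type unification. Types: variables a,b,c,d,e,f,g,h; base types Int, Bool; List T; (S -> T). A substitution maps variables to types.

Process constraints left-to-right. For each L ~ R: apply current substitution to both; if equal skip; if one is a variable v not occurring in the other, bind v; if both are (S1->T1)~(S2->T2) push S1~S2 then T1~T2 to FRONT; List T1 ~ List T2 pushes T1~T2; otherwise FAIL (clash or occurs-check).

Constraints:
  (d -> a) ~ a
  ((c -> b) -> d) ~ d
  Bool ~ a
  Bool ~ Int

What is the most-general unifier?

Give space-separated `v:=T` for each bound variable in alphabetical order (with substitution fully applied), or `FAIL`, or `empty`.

Answer: FAIL

Derivation:
step 1: unify (d -> a) ~ a  [subst: {-} | 3 pending]
  occurs-check fail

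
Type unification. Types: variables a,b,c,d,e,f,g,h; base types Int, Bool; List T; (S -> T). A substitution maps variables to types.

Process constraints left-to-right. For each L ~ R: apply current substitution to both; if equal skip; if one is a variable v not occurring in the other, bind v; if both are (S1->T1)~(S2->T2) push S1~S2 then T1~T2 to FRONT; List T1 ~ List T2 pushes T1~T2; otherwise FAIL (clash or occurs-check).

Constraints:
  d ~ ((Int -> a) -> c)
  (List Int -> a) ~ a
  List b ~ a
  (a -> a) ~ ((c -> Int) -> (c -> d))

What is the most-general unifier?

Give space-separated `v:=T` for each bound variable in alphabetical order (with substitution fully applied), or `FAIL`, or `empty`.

Answer: FAIL

Derivation:
step 1: unify d ~ ((Int -> a) -> c)  [subst: {-} | 3 pending]
  bind d := ((Int -> a) -> c)
step 2: unify (List Int -> a) ~ a  [subst: {d:=((Int -> a) -> c)} | 2 pending]
  occurs-check fail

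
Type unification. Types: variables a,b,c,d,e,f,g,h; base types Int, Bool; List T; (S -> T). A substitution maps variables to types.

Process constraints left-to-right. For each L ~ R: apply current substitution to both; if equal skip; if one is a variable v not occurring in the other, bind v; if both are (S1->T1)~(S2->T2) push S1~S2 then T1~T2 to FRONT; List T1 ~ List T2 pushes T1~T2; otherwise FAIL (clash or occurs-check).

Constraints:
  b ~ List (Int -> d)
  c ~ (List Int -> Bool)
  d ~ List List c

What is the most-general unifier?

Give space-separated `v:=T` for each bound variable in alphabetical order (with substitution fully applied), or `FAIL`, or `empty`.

step 1: unify b ~ List (Int -> d)  [subst: {-} | 2 pending]
  bind b := List (Int -> d)
step 2: unify c ~ (List Int -> Bool)  [subst: {b:=List (Int -> d)} | 1 pending]
  bind c := (List Int -> Bool)
step 3: unify d ~ List List (List Int -> Bool)  [subst: {b:=List (Int -> d), c:=(List Int -> Bool)} | 0 pending]
  bind d := List List (List Int -> Bool)

Answer: b:=List (Int -> List List (List Int -> Bool)) c:=(List Int -> Bool) d:=List List (List Int -> Bool)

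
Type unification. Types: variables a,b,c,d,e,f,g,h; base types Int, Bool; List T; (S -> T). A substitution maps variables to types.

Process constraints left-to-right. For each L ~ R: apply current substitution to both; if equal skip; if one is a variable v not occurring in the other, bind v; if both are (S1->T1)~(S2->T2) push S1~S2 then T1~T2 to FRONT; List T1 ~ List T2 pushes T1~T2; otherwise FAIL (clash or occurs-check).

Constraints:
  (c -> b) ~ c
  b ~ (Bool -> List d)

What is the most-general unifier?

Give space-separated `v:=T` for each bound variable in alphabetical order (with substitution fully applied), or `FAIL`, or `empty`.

Answer: FAIL

Derivation:
step 1: unify (c -> b) ~ c  [subst: {-} | 1 pending]
  occurs-check fail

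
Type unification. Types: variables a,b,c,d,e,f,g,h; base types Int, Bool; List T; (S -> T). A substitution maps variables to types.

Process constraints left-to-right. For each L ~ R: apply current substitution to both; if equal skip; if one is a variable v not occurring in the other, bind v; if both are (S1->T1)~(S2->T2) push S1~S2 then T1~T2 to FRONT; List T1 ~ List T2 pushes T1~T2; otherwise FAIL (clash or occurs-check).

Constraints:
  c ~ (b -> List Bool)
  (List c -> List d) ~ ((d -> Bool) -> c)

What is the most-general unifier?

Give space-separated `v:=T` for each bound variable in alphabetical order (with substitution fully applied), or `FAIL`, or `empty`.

step 1: unify c ~ (b -> List Bool)  [subst: {-} | 1 pending]
  bind c := (b -> List Bool)
step 2: unify (List (b -> List Bool) -> List d) ~ ((d -> Bool) -> (b -> List Bool))  [subst: {c:=(b -> List Bool)} | 0 pending]
  -> decompose arrow: push List (b -> List Bool)~(d -> Bool), List d~(b -> List Bool)
step 3: unify List (b -> List Bool) ~ (d -> Bool)  [subst: {c:=(b -> List Bool)} | 1 pending]
  clash: List (b -> List Bool) vs (d -> Bool)

Answer: FAIL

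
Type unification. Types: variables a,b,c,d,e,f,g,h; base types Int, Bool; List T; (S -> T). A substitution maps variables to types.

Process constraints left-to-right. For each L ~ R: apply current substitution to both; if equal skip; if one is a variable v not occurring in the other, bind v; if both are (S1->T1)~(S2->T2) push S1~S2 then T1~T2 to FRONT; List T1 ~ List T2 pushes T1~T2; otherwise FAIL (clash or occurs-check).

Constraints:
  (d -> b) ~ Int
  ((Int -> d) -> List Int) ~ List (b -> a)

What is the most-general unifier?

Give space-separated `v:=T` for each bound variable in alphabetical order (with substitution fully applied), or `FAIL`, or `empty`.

Answer: FAIL

Derivation:
step 1: unify (d -> b) ~ Int  [subst: {-} | 1 pending]
  clash: (d -> b) vs Int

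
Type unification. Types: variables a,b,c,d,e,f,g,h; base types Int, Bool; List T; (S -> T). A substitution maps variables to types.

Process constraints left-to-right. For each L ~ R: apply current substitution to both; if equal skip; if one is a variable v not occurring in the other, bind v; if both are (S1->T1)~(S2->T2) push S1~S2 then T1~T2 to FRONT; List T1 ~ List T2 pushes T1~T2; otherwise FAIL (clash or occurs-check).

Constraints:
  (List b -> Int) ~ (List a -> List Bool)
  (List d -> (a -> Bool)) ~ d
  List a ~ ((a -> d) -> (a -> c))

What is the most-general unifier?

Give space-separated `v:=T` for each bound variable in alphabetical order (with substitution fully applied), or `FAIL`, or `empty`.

Answer: FAIL

Derivation:
step 1: unify (List b -> Int) ~ (List a -> List Bool)  [subst: {-} | 2 pending]
  -> decompose arrow: push List b~List a, Int~List Bool
step 2: unify List b ~ List a  [subst: {-} | 3 pending]
  -> decompose List: push b~a
step 3: unify b ~ a  [subst: {-} | 3 pending]
  bind b := a
step 4: unify Int ~ List Bool  [subst: {b:=a} | 2 pending]
  clash: Int vs List Bool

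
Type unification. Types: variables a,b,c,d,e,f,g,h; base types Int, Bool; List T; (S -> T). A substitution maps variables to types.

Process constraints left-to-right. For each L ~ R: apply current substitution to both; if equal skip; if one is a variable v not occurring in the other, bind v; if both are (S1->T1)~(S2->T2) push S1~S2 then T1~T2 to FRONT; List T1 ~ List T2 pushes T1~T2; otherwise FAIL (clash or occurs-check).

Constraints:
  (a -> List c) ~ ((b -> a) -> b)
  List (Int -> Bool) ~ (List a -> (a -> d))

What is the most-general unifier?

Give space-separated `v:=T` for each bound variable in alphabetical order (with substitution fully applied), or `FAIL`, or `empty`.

Answer: FAIL

Derivation:
step 1: unify (a -> List c) ~ ((b -> a) -> b)  [subst: {-} | 1 pending]
  -> decompose arrow: push a~(b -> a), List c~b
step 2: unify a ~ (b -> a)  [subst: {-} | 2 pending]
  occurs-check fail: a in (b -> a)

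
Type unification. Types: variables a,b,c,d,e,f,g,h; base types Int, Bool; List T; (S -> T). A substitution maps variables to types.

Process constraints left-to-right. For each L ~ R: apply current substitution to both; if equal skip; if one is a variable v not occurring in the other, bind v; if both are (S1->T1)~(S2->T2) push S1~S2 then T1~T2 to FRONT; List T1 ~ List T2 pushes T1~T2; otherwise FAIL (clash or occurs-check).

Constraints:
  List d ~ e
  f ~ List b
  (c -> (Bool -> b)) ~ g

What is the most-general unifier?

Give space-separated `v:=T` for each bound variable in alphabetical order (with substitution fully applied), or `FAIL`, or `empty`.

step 1: unify List d ~ e  [subst: {-} | 2 pending]
  bind e := List d
step 2: unify f ~ List b  [subst: {e:=List d} | 1 pending]
  bind f := List b
step 3: unify (c -> (Bool -> b)) ~ g  [subst: {e:=List d, f:=List b} | 0 pending]
  bind g := (c -> (Bool -> b))

Answer: e:=List d f:=List b g:=(c -> (Bool -> b))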